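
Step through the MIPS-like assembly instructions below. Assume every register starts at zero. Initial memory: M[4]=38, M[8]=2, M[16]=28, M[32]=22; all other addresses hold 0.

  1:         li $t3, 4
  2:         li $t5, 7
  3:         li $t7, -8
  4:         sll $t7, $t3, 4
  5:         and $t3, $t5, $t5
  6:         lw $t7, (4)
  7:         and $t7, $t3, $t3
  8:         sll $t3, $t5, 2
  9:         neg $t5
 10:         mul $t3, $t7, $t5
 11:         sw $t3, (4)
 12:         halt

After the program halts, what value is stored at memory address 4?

-49

after li $t3, 4: $t3=4
after li $t5, 7: $t5=7
after li $t7, -8: $t7=-8
after sll $t7, $t3, 4: $t7=4<<4=64
after and $t3, $t5, $t5: $t3=7&7=7
after lw $t7, (4): $t7=M[4]=38
after and $t7, $t3, $t3: $t7=7&7=7
after sll $t3, $t5, 2: $t3=7<<2=28
after neg $t5: $t5=-(7)=-7
after mul $t3, $t7, $t5: $t3=7*(-7)=-49
sw $t3, (4) → M[4]=-49
halt.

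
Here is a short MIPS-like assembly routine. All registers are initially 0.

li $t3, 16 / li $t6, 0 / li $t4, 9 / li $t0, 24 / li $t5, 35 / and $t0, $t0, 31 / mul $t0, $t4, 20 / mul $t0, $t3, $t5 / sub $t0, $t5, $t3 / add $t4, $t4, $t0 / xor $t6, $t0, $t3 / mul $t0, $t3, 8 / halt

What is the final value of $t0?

$t3=16
$t6=0
$t4=9
$t0=24
$t5=35
$t0=24&31=24
$t0=9*20=180
$t0=16*35=560
$t0=35-16=19
$t4=9+19=28
$t6=19^16=3
$t0=16*8=128
halt.

128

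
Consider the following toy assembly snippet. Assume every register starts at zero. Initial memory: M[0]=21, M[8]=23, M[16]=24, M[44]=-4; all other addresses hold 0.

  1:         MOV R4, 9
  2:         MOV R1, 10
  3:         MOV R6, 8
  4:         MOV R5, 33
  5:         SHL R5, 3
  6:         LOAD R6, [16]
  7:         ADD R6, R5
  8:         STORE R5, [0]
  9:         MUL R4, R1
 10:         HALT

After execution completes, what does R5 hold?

MOV R4, 9 → R4=9
MOV R1, 10 → R1=10
MOV R6, 8 → R6=8
MOV R5, 33 → R5=33
SHL R5, 3 → R5=33<<3=264
LOAD R6, [16] → R6=M[16]=24
ADD R6, R5 → R6=24+264=288
STORE R5, [0] → M[0]=264
MUL R4, R1 → R4=9*10=90
halt.

264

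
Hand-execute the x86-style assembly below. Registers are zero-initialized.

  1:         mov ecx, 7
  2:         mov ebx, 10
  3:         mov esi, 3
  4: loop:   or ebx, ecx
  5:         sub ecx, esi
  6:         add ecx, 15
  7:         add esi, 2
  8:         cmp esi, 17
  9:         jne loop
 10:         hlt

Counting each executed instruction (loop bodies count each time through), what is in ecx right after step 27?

after mov ecx, 7: ecx=7
after mov ebx, 10: ebx=10
after mov esi, 3: esi=3
after or ebx, ecx: ebx=10|7=15
after sub ecx, esi: ecx=7-3=4
after add ecx, 15: ecx=4+15=19
after add esi, 2: esi=3+2=5
cmp esi, 17  (cmp 5,17)
jne loop: taken
after or ebx, ecx: ebx=15|19=31
after sub ecx, esi: ecx=19-5=14
after add ecx, 15: ecx=14+15=29
after add esi, 2: esi=5+2=7
cmp esi, 17  (cmp 7,17)
jne loop: taken
after or ebx, ecx: ebx=31|29=31
after sub ecx, esi: ecx=29-7=22
after add ecx, 15: ecx=22+15=37
after add esi, 2: esi=7+2=9
cmp esi, 17  (cmp 9,17)
jne loop: taken
after or ebx, ecx: ebx=31|37=63
after sub ecx, esi: ecx=37-9=28
after add ecx, 15: ecx=28+15=43
after add esi, 2: esi=9+2=11
cmp esi, 17  (cmp 11,17)
jne loop: taken
After step 27: ecx = 43.

43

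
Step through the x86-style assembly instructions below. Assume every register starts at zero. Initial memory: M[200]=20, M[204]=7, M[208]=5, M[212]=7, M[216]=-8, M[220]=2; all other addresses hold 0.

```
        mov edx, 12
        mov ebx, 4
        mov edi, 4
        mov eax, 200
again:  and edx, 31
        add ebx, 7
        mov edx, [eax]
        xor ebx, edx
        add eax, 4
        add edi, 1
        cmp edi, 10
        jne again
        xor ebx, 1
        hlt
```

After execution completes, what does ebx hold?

-54

mov edx, 12 → edx=12
mov ebx, 4 → ebx=4
mov edi, 4 → edi=4
mov eax, 200 → eax=200
and edx, 31 → edx=12&31=12
add ebx, 7 → ebx=4+7=11
mov edx, [eax] → edx=M[200]=20
xor ebx, edx → ebx=11^20=31
add eax, 4 → eax=200+4=204
add edi, 1 → edi=4+1=5
cmp edi, 10  (cmp 5,10)
jne again: taken
and edx, 31 → edx=20&31=20
add ebx, 7 → ebx=31+7=38
mov edx, [eax] → edx=M[204]=7
xor ebx, edx → ebx=38^7=33
add eax, 4 → eax=204+4=208
add edi, 1 → edi=5+1=6
cmp edi, 10  (cmp 6,10)
jne again: taken
and edx, 31 → edx=7&31=7
add ebx, 7 → ebx=33+7=40
mov edx, [eax] → edx=M[208]=5
xor ebx, edx → ebx=40^5=45
add eax, 4 → eax=208+4=212
add edi, 1 → edi=6+1=7
cmp edi, 10  (cmp 7,10)
jne again: taken
and edx, 31 → edx=5&31=5
add ebx, 7 → ebx=45+7=52
mov edx, [eax] → edx=M[212]=7
xor ebx, edx → ebx=52^7=51
add eax, 4 → eax=212+4=216
add edi, 1 → edi=7+1=8
cmp edi, 10  (cmp 8,10)
jne again: taken
and edx, 31 → edx=7&31=7
add ebx, 7 → ebx=51+7=58
mov edx, [eax] → edx=M[216]=-8
xor ebx, edx → ebx=58^(-8)=-62
add eax, 4 → eax=216+4=220
add edi, 1 → edi=8+1=9
cmp edi, 10  (cmp 9,10)
jne again: taken
and edx, 31 → edx=(-8)&31=24
add ebx, 7 → ebx=(-62)+7=-55
mov edx, [eax] → edx=M[220]=2
xor ebx, edx → ebx=(-55)^2=-53
add eax, 4 → eax=220+4=224
add edi, 1 → edi=9+1=10
cmp edi, 10  (cmp 10,10)
jne again: not taken
xor ebx, 1 → ebx=(-53)^1=-54
halt.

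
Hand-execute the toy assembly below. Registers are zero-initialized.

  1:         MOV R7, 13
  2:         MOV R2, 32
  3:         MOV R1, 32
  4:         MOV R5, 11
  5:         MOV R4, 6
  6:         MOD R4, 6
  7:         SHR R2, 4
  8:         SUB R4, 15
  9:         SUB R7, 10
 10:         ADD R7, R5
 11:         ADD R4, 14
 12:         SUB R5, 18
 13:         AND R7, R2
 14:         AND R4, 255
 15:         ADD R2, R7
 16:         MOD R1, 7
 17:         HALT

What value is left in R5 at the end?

-7

R7=13
R2=32
R1=32
R5=11
R4=6
R4=6%6=0
R2=32>>4=2
R4=0-15=-15
R7=13-10=3
R7=3+11=14
R4=(-15)+14=-1
R5=11-18=-7
R7=14&2=2
R4=(-1)&255=255
R2=2+2=4
R1=32%7=4
halt.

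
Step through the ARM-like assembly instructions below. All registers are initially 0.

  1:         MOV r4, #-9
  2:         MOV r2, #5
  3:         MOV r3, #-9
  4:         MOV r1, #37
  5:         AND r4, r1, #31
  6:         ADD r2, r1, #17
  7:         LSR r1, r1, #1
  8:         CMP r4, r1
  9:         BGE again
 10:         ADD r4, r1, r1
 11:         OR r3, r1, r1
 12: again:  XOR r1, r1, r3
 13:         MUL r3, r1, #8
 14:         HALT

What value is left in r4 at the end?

36

after MOV r4, #-9: r4=-9
after MOV r2, #5: r2=5
after MOV r3, #-9: r3=-9
after MOV r1, #37: r1=37
after AND r4, r1, #31: r4=37&31=5
after ADD r2, r1, #17: r2=37+17=54
after LSR r1, r1, #1: r1=37>>1=18
CMP r4, r1  (cmp 5,18)
BGE again: not taken
after ADD r4, r1, r1: r4=18+18=36
after OR r3, r1, r1: r3=18|18=18
after XOR r1, r1, r3: r1=18^18=0
after MUL r3, r1, #8: r3=0*8=0
halt.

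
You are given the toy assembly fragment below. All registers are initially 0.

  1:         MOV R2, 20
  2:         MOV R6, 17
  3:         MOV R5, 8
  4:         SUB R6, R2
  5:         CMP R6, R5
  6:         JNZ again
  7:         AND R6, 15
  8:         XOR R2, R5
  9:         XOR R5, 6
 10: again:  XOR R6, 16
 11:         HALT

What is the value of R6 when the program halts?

R2=20
R6=17
R5=8
R6=17-20=-3
CMP R6, R5  (cmp -3,8)
JNZ again: taken
R6=(-3)^16=-19
halt.

-19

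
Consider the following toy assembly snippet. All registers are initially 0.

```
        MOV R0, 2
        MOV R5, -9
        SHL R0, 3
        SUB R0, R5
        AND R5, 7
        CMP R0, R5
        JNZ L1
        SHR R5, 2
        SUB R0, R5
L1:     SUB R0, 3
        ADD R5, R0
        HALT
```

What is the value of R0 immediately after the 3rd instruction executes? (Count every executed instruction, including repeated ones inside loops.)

after MOV R0, 2: R0=2
after MOV R5, -9: R5=-9
after SHL R0, 3: R0=2<<3=16
After step 3: R0 = 16.

16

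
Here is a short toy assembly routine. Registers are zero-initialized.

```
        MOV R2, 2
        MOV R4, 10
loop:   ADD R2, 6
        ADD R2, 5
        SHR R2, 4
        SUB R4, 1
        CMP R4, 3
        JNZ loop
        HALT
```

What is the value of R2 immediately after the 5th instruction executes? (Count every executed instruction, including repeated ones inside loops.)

MOV R2, 2 → R2=2
MOV R4, 10 → R4=10
ADD R2, 6 → R2=2+6=8
ADD R2, 5 → R2=8+5=13
SHR R2, 4 → R2=13>>4=0
After step 5: R2 = 0.

0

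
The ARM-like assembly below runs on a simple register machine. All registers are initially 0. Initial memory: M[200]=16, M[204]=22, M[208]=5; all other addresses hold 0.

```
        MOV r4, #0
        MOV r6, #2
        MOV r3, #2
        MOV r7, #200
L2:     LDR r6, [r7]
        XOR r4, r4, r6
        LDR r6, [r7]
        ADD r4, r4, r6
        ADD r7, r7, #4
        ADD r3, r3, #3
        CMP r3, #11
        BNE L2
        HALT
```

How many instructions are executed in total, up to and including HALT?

29

MOV r4, #0 → r4=0
MOV r6, #2 → r6=2
MOV r3, #2 → r3=2
MOV r7, #200 → r7=200
LDR r6, [r7] → r6=M[200]=16
XOR r4, r4, r6 → r4=0^16=16
LDR r6, [r7] → r6=M[200]=16
ADD r4, r4, r6 → r4=16+16=32
ADD r7, r7, #4 → r7=200+4=204
ADD r3, r3, #3 → r3=2+3=5
CMP r3, #11  (cmp 5,11)
BNE L2: taken
LDR r6, [r7] → r6=M[204]=22
XOR r4, r4, r6 → r4=32^22=54
LDR r6, [r7] → r6=M[204]=22
ADD r4, r4, r6 → r4=54+22=76
ADD r7, r7, #4 → r7=204+4=208
ADD r3, r3, #3 → r3=5+3=8
CMP r3, #11  (cmp 8,11)
BNE L2: taken
LDR r6, [r7] → r6=M[208]=5
XOR r4, r4, r6 → r4=76^5=73
LDR r6, [r7] → r6=M[208]=5
ADD r4, r4, r6 → r4=73+5=78
ADD r7, r7, #4 → r7=208+4=212
ADD r3, r3, #3 → r3=8+3=11
CMP r3, #11  (cmp 11,11)
BNE L2: not taken
halt.
Total executed instructions: 29.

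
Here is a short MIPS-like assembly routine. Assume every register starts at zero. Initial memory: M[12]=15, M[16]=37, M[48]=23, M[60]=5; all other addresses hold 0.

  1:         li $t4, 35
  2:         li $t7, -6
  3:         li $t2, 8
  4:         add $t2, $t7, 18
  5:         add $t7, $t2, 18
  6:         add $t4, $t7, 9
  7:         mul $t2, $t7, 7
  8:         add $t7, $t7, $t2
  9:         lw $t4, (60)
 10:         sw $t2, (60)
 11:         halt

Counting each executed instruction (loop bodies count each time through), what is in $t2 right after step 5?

12

li $t4, 35 → $t4=35
li $t7, -6 → $t7=-6
li $t2, 8 → $t2=8
add $t2, $t7, 18 → $t2=(-6)+18=12
add $t7, $t2, 18 → $t7=12+18=30
After step 5: $t2 = 12.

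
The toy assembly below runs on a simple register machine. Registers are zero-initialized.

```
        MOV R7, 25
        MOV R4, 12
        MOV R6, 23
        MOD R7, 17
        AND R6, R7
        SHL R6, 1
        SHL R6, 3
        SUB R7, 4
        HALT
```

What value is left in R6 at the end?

0

R7=25
R4=12
R6=23
R7=25%17=8
R6=23&8=0
R6=0<<1=0
R6=0<<3=0
R7=8-4=4
halt.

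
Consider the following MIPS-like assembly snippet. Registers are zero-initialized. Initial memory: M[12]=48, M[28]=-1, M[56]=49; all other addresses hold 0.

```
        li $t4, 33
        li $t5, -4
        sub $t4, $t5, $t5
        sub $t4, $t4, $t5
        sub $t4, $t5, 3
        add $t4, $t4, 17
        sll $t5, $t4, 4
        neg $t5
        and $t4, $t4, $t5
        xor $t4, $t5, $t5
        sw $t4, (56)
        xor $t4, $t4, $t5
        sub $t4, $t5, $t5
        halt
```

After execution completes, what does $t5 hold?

li $t4, 33 → $t4=33
li $t5, -4 → $t5=-4
sub $t4, $t5, $t5 → $t4=(-4)-(-4)=0
sub $t4, $t4, $t5 → $t4=0-(-4)=4
sub $t4, $t5, 3 → $t4=(-4)-3=-7
add $t4, $t4, 17 → $t4=(-7)+17=10
sll $t5, $t4, 4 → $t5=10<<4=160
neg $t5 → $t5=-(160)=-160
and $t4, $t4, $t5 → $t4=10&(-160)=0
xor $t4, $t5, $t5 → $t4=(-160)^(-160)=0
sw $t4, (56) → M[56]=0
xor $t4, $t4, $t5 → $t4=0^(-160)=-160
sub $t4, $t5, $t5 → $t4=(-160)-(-160)=0
halt.

-160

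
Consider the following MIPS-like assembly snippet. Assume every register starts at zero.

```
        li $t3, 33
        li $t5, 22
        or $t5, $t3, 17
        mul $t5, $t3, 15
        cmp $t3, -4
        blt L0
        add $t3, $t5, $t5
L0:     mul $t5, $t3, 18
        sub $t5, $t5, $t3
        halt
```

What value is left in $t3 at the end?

after li $t3, 33: $t3=33
after li $t5, 22: $t5=22
after or $t5, $t3, 17: $t5=33|17=49
after mul $t5, $t3, 15: $t5=33*15=495
cmp $t3, -4  (cmp 33,-4)
blt L0: not taken
after add $t3, $t5, $t5: $t3=495+495=990
after mul $t5, $t3, 18: $t5=990*18=17820
after sub $t5, $t5, $t3: $t5=17820-990=16830
halt.

990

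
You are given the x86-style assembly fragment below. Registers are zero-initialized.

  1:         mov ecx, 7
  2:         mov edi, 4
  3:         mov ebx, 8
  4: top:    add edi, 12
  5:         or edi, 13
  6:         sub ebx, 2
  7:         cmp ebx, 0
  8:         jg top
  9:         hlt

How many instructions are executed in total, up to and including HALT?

ecx=7
edi=4
ebx=8
edi=4+12=16
edi=16|13=29
ebx=8-2=6
cmp ebx, 0  (cmp 6,0)
jg top: taken
edi=29+12=41
edi=41|13=45
ebx=6-2=4
cmp ebx, 0  (cmp 4,0)
jg top: taken
edi=45+12=57
edi=57|13=61
ebx=4-2=2
cmp ebx, 0  (cmp 2,0)
jg top: taken
edi=61+12=73
edi=73|13=77
ebx=2-2=0
cmp ebx, 0  (cmp 0,0)
jg top: not taken
halt.
Total executed instructions: 24.

24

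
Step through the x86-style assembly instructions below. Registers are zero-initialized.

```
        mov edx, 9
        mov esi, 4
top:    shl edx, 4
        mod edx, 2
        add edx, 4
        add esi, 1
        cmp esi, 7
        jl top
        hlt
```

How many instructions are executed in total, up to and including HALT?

21

after mov edx, 9: edx=9
after mov esi, 4: esi=4
after shl edx, 4: edx=9<<4=144
after mod edx, 2: edx=144%2=0
after add edx, 4: edx=0+4=4
after add esi, 1: esi=4+1=5
cmp esi, 7  (cmp 5,7)
jl top: taken
after shl edx, 4: edx=4<<4=64
after mod edx, 2: edx=64%2=0
after add edx, 4: edx=0+4=4
after add esi, 1: esi=5+1=6
cmp esi, 7  (cmp 6,7)
jl top: taken
after shl edx, 4: edx=4<<4=64
after mod edx, 2: edx=64%2=0
after add edx, 4: edx=0+4=4
after add esi, 1: esi=6+1=7
cmp esi, 7  (cmp 7,7)
jl top: not taken
halt.
Total executed instructions: 21.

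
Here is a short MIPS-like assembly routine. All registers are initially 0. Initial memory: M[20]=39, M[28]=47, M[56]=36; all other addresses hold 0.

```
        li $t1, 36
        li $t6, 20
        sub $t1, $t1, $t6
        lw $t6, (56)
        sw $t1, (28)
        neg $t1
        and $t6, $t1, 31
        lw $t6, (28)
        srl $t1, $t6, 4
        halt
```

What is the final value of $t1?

after li $t1, 36: $t1=36
after li $t6, 20: $t6=20
after sub $t1, $t1, $t6: $t1=36-20=16
after lw $t6, (56): $t6=M[56]=36
sw $t1, (28) → M[28]=16
after neg $t1: $t1=-(16)=-16
after and $t6, $t1, 31: $t6=(-16)&31=16
after lw $t6, (28): $t6=M[28]=16
after srl $t1, $t6, 4: $t1=16>>4=1
halt.

1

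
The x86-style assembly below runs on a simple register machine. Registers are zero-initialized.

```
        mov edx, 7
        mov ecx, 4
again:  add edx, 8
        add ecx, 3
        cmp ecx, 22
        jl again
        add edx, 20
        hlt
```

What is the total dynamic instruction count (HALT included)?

28

edx=7
ecx=4
edx=7+8=15
ecx=4+3=7
cmp ecx, 22  (cmp 7,22)
jl again: taken
edx=15+8=23
ecx=7+3=10
cmp ecx, 22  (cmp 10,22)
jl again: taken
edx=23+8=31
ecx=10+3=13
cmp ecx, 22  (cmp 13,22)
jl again: taken
edx=31+8=39
ecx=13+3=16
cmp ecx, 22  (cmp 16,22)
jl again: taken
edx=39+8=47
ecx=16+3=19
cmp ecx, 22  (cmp 19,22)
jl again: taken
edx=47+8=55
ecx=19+3=22
cmp ecx, 22  (cmp 22,22)
jl again: not taken
edx=55+20=75
halt.
Total executed instructions: 28.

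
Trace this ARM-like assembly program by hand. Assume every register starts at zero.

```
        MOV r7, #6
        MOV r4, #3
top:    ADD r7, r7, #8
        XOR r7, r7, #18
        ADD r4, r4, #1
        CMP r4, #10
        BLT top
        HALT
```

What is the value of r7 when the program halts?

76

MOV r7, #6 → r7=6
MOV r4, #3 → r4=3
ADD r7, r7, #8 → r7=6+8=14
XOR r7, r7, #18 → r7=14^18=28
ADD r4, r4, #1 → r4=3+1=4
CMP r4, #10  (cmp 4,10)
BLT top: taken
ADD r7, r7, #8 → r7=28+8=36
XOR r7, r7, #18 → r7=36^18=54
ADD r4, r4, #1 → r4=4+1=5
CMP r4, #10  (cmp 5,10)
BLT top: taken
ADD r7, r7, #8 → r7=54+8=62
XOR r7, r7, #18 → r7=62^18=44
ADD r4, r4, #1 → r4=5+1=6
CMP r4, #10  (cmp 6,10)
BLT top: taken
ADD r7, r7, #8 → r7=44+8=52
XOR r7, r7, #18 → r7=52^18=38
ADD r4, r4, #1 → r4=6+1=7
CMP r4, #10  (cmp 7,10)
BLT top: taken
ADD r7, r7, #8 → r7=38+8=46
XOR r7, r7, #18 → r7=46^18=60
ADD r4, r4, #1 → r4=7+1=8
CMP r4, #10  (cmp 8,10)
BLT top: taken
ADD r7, r7, #8 → r7=60+8=68
XOR r7, r7, #18 → r7=68^18=86
ADD r4, r4, #1 → r4=8+1=9
CMP r4, #10  (cmp 9,10)
BLT top: taken
ADD r7, r7, #8 → r7=86+8=94
XOR r7, r7, #18 → r7=94^18=76
ADD r4, r4, #1 → r4=9+1=10
CMP r4, #10  (cmp 10,10)
BLT top: not taken
halt.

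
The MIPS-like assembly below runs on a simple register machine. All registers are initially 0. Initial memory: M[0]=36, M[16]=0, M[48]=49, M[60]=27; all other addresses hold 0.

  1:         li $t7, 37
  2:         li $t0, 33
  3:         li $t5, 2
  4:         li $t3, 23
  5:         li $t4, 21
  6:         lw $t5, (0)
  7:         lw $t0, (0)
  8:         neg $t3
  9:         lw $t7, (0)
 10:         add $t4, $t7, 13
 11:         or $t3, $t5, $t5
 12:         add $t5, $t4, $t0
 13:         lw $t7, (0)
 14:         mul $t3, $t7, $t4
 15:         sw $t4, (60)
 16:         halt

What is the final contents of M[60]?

li $t7, 37 → $t7=37
li $t0, 33 → $t0=33
li $t5, 2 → $t5=2
li $t3, 23 → $t3=23
li $t4, 21 → $t4=21
lw $t5, (0) → $t5=M[0]=36
lw $t0, (0) → $t0=M[0]=36
neg $t3 → $t3=-(23)=-23
lw $t7, (0) → $t7=M[0]=36
add $t4, $t7, 13 → $t4=36+13=49
or $t3, $t5, $t5 → $t3=36|36=36
add $t5, $t4, $t0 → $t5=49+36=85
lw $t7, (0) → $t7=M[0]=36
mul $t3, $t7, $t4 → $t3=36*49=1764
sw $t4, (60) → M[60]=49
halt.

49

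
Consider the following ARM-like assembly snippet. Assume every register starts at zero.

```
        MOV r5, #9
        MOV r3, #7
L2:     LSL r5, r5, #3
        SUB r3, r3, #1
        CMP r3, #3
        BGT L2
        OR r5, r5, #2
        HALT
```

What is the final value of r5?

after MOV r5, #9: r5=9
after MOV r3, #7: r3=7
after LSL r5, r5, #3: r5=9<<3=72
after SUB r3, r3, #1: r3=7-1=6
CMP r3, #3  (cmp 6,3)
BGT L2: taken
after LSL r5, r5, #3: r5=72<<3=576
after SUB r3, r3, #1: r3=6-1=5
CMP r3, #3  (cmp 5,3)
BGT L2: taken
after LSL r5, r5, #3: r5=576<<3=4608
after SUB r3, r3, #1: r3=5-1=4
CMP r3, #3  (cmp 4,3)
BGT L2: taken
after LSL r5, r5, #3: r5=4608<<3=36864
after SUB r3, r3, #1: r3=4-1=3
CMP r3, #3  (cmp 3,3)
BGT L2: not taken
after OR r5, r5, #2: r5=36864|2=36866
halt.

36866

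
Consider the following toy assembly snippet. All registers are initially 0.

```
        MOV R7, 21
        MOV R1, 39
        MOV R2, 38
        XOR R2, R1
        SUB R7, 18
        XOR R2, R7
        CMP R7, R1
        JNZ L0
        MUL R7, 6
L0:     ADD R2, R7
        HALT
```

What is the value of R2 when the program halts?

5

MOV R7, 21 → R7=21
MOV R1, 39 → R1=39
MOV R2, 38 → R2=38
XOR R2, R1 → R2=38^39=1
SUB R7, 18 → R7=21-18=3
XOR R2, R7 → R2=1^3=2
CMP R7, R1  (cmp 3,39)
JNZ L0: taken
ADD R2, R7 → R2=2+3=5
halt.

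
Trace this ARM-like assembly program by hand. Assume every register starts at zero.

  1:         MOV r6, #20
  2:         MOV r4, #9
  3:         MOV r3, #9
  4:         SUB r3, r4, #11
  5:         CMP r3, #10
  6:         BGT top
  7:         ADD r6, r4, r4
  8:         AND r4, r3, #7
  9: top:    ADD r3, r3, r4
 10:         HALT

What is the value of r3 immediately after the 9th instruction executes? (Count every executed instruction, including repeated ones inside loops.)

4

MOV r6, #20 → r6=20
MOV r4, #9 → r4=9
MOV r3, #9 → r3=9
SUB r3, r4, #11 → r3=9-11=-2
CMP r3, #10  (cmp -2,10)
BGT top: not taken
ADD r6, r4, r4 → r6=9+9=18
AND r4, r3, #7 → r4=(-2)&7=6
ADD r3, r3, r4 → r3=(-2)+6=4
After step 9: r3 = 4.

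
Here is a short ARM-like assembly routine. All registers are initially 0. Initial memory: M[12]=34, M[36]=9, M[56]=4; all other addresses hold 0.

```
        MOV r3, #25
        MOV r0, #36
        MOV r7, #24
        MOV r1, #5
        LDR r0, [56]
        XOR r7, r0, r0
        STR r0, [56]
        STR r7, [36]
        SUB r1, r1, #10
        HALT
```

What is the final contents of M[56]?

4

r3=25
r0=36
r7=24
r1=5
r0=M[56]=4
r7=4^4=0
STR r0, [56] → M[56]=4
STR r7, [36] → M[36]=0
r1=5-10=-5
halt.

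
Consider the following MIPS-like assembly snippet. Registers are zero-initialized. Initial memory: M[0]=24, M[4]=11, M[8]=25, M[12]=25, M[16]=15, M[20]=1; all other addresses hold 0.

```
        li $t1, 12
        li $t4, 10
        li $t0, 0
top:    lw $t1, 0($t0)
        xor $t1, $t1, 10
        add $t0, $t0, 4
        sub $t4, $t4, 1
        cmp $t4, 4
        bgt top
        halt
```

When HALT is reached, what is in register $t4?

4

after li $t1, 12: $t1=12
after li $t4, 10: $t4=10
after li $t0, 0: $t0=0
after lw $t1, 0($t0): $t1=M[0]=24
after xor $t1, $t1, 10: $t1=24^10=18
after add $t0, $t0, 4: $t0=0+4=4
after sub $t4, $t4, 1: $t4=10-1=9
cmp $t4, 4  (cmp 9,4)
bgt top: taken
after lw $t1, 0($t0): $t1=M[4]=11
after xor $t1, $t1, 10: $t1=11^10=1
after add $t0, $t0, 4: $t0=4+4=8
after sub $t4, $t4, 1: $t4=9-1=8
cmp $t4, 4  (cmp 8,4)
bgt top: taken
after lw $t1, 0($t0): $t1=M[8]=25
after xor $t1, $t1, 10: $t1=25^10=19
after add $t0, $t0, 4: $t0=8+4=12
after sub $t4, $t4, 1: $t4=8-1=7
cmp $t4, 4  (cmp 7,4)
bgt top: taken
after lw $t1, 0($t0): $t1=M[12]=25
after xor $t1, $t1, 10: $t1=25^10=19
after add $t0, $t0, 4: $t0=12+4=16
after sub $t4, $t4, 1: $t4=7-1=6
cmp $t4, 4  (cmp 6,4)
bgt top: taken
after lw $t1, 0($t0): $t1=M[16]=15
after xor $t1, $t1, 10: $t1=15^10=5
after add $t0, $t0, 4: $t0=16+4=20
after sub $t4, $t4, 1: $t4=6-1=5
cmp $t4, 4  (cmp 5,4)
bgt top: taken
after lw $t1, 0($t0): $t1=M[20]=1
after xor $t1, $t1, 10: $t1=1^10=11
after add $t0, $t0, 4: $t0=20+4=24
after sub $t4, $t4, 1: $t4=5-1=4
cmp $t4, 4  (cmp 4,4)
bgt top: not taken
halt.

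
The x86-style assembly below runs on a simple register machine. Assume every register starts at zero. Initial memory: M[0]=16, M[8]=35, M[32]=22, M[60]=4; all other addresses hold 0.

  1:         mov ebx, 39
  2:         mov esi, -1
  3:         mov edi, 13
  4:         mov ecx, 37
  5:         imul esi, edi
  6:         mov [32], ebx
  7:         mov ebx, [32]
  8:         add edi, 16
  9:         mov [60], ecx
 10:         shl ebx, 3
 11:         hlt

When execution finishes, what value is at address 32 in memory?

mov ebx, 39 → ebx=39
mov esi, -1 → esi=-1
mov edi, 13 → edi=13
mov ecx, 37 → ecx=37
imul esi, edi → esi=(-1)*13=-13
mov [32], ebx → M[32]=39
mov ebx, [32] → ebx=M[32]=39
add edi, 16 → edi=13+16=29
mov [60], ecx → M[60]=37
shl ebx, 3 → ebx=39<<3=312
halt.

39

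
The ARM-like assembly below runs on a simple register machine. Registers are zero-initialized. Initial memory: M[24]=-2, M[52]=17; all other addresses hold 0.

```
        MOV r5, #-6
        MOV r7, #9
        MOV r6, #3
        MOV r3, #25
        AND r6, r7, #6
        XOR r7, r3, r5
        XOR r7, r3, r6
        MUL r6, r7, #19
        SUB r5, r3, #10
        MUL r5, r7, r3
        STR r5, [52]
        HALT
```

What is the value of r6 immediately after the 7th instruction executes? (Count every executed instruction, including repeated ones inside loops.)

0

r5=-6
r7=9
r6=3
r3=25
r6=9&6=0
r7=25^(-6)=-29
r7=25^0=25
After step 7: r6 = 0.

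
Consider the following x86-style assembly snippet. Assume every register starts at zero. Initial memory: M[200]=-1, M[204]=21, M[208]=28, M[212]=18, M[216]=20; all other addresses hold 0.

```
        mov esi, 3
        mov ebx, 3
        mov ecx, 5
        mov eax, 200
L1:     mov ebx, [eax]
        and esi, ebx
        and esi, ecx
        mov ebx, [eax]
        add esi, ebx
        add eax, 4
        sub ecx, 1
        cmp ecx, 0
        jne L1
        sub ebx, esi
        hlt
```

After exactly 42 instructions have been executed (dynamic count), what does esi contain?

mov esi, 3 → esi=3
mov ebx, 3 → ebx=3
mov ecx, 5 → ecx=5
mov eax, 200 → eax=200
mov ebx, [eax] → ebx=M[200]=-1
and esi, ebx → esi=3&(-1)=3
and esi, ecx → esi=3&5=1
mov ebx, [eax] → ebx=M[200]=-1
add esi, ebx → esi=1+(-1)=0
add eax, 4 → eax=200+4=204
sub ecx, 1 → ecx=5-1=4
cmp ecx, 0  (cmp 4,0)
jne L1: taken
mov ebx, [eax] → ebx=M[204]=21
and esi, ebx → esi=0&21=0
and esi, ecx → esi=0&4=0
mov ebx, [eax] → ebx=M[204]=21
add esi, ebx → esi=0+21=21
add eax, 4 → eax=204+4=208
sub ecx, 1 → ecx=4-1=3
cmp ecx, 0  (cmp 3,0)
jne L1: taken
mov ebx, [eax] → ebx=M[208]=28
and esi, ebx → esi=21&28=20
and esi, ecx → esi=20&3=0
mov ebx, [eax] → ebx=M[208]=28
add esi, ebx → esi=0+28=28
add eax, 4 → eax=208+4=212
sub ecx, 1 → ecx=3-1=2
cmp ecx, 0  (cmp 2,0)
jne L1: taken
mov ebx, [eax] → ebx=M[212]=18
and esi, ebx → esi=28&18=16
and esi, ecx → esi=16&2=0
mov ebx, [eax] → ebx=M[212]=18
add esi, ebx → esi=0+18=18
add eax, 4 → eax=212+4=216
sub ecx, 1 → ecx=2-1=1
cmp ecx, 0  (cmp 1,0)
jne L1: taken
mov ebx, [eax] → ebx=M[216]=20
and esi, ebx → esi=18&20=16
After step 42: esi = 16.

16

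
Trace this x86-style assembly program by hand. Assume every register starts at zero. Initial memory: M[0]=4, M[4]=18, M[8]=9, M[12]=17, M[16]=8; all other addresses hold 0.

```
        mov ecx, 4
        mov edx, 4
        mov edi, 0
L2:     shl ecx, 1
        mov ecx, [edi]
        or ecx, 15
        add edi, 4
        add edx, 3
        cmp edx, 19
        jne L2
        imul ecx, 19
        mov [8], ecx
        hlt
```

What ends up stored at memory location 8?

285

ecx=4
edx=4
edi=0
ecx=4<<1=8
ecx=M[0]=4
ecx=4|15=15
edi=0+4=4
edx=4+3=7
cmp edx, 19  (cmp 7,19)
jne L2: taken
ecx=15<<1=30
ecx=M[4]=18
ecx=18|15=31
edi=4+4=8
edx=7+3=10
cmp edx, 19  (cmp 10,19)
jne L2: taken
ecx=31<<1=62
ecx=M[8]=9
ecx=9|15=15
edi=8+4=12
edx=10+3=13
cmp edx, 19  (cmp 13,19)
jne L2: taken
ecx=15<<1=30
ecx=M[12]=17
ecx=17|15=31
edi=12+4=16
edx=13+3=16
cmp edx, 19  (cmp 16,19)
jne L2: taken
ecx=31<<1=62
ecx=M[16]=8
ecx=8|15=15
edi=16+4=20
edx=16+3=19
cmp edx, 19  (cmp 19,19)
jne L2: not taken
ecx=15*19=285
mov [8], ecx → M[8]=285
halt.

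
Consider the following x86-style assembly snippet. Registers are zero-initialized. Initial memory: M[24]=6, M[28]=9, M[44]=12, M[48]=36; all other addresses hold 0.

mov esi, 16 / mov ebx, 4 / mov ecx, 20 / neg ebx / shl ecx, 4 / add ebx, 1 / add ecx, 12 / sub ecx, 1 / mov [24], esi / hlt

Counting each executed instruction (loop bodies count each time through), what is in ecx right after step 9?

331

after mov esi, 16: esi=16
after mov ebx, 4: ebx=4
after mov ecx, 20: ecx=20
after neg ebx: ebx=-(4)=-4
after shl ecx, 4: ecx=20<<4=320
after add ebx, 1: ebx=(-4)+1=-3
after add ecx, 12: ecx=320+12=332
after sub ecx, 1: ecx=332-1=331
mov [24], esi → M[24]=16
After step 9: ecx = 331.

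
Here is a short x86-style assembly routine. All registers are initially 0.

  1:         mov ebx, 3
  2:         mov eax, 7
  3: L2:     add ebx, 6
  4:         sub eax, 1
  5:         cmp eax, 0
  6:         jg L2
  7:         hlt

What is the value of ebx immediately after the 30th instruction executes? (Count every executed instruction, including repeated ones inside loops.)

after mov ebx, 3: ebx=3
after mov eax, 7: eax=7
after add ebx, 6: ebx=3+6=9
after sub eax, 1: eax=7-1=6
cmp eax, 0  (cmp 6,0)
jg L2: taken
after add ebx, 6: ebx=9+6=15
after sub eax, 1: eax=6-1=5
cmp eax, 0  (cmp 5,0)
jg L2: taken
after add ebx, 6: ebx=15+6=21
after sub eax, 1: eax=5-1=4
cmp eax, 0  (cmp 4,0)
jg L2: taken
after add ebx, 6: ebx=21+6=27
after sub eax, 1: eax=4-1=3
cmp eax, 0  (cmp 3,0)
jg L2: taken
after add ebx, 6: ebx=27+6=33
after sub eax, 1: eax=3-1=2
cmp eax, 0  (cmp 2,0)
jg L2: taken
after add ebx, 6: ebx=33+6=39
after sub eax, 1: eax=2-1=1
cmp eax, 0  (cmp 1,0)
jg L2: taken
after add ebx, 6: ebx=39+6=45
after sub eax, 1: eax=1-1=0
cmp eax, 0  (cmp 0,0)
jg L2: not taken
After step 30: ebx = 45.

45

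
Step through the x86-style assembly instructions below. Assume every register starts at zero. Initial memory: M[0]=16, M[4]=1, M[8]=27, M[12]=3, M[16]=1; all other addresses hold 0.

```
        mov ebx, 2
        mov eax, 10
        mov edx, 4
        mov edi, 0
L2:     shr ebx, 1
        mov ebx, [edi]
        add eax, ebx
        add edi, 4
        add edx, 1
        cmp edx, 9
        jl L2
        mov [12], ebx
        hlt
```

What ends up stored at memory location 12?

1

after mov ebx, 2: ebx=2
after mov eax, 10: eax=10
after mov edx, 4: edx=4
after mov edi, 0: edi=0
after shr ebx, 1: ebx=2>>1=1
after mov ebx, [edi]: ebx=M[0]=16
after add eax, ebx: eax=10+16=26
after add edi, 4: edi=0+4=4
after add edx, 1: edx=4+1=5
cmp edx, 9  (cmp 5,9)
jl L2: taken
after shr ebx, 1: ebx=16>>1=8
after mov ebx, [edi]: ebx=M[4]=1
after add eax, ebx: eax=26+1=27
after add edi, 4: edi=4+4=8
after add edx, 1: edx=5+1=6
cmp edx, 9  (cmp 6,9)
jl L2: taken
after shr ebx, 1: ebx=1>>1=0
after mov ebx, [edi]: ebx=M[8]=27
after add eax, ebx: eax=27+27=54
after add edi, 4: edi=8+4=12
after add edx, 1: edx=6+1=7
cmp edx, 9  (cmp 7,9)
jl L2: taken
after shr ebx, 1: ebx=27>>1=13
after mov ebx, [edi]: ebx=M[12]=3
after add eax, ebx: eax=54+3=57
after add edi, 4: edi=12+4=16
after add edx, 1: edx=7+1=8
cmp edx, 9  (cmp 8,9)
jl L2: taken
after shr ebx, 1: ebx=3>>1=1
after mov ebx, [edi]: ebx=M[16]=1
after add eax, ebx: eax=57+1=58
after add edi, 4: edi=16+4=20
after add edx, 1: edx=8+1=9
cmp edx, 9  (cmp 9,9)
jl L2: not taken
mov [12], ebx → M[12]=1
halt.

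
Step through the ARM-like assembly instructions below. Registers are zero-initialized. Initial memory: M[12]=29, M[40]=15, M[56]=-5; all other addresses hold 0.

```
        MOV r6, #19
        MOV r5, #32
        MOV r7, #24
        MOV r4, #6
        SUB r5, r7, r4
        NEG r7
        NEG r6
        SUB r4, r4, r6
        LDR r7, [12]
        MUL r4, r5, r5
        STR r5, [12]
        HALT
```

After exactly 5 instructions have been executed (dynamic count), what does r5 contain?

18

after MOV r6, #19: r6=19
after MOV r5, #32: r5=32
after MOV r7, #24: r7=24
after MOV r4, #6: r4=6
after SUB r5, r7, r4: r5=24-6=18
After step 5: r5 = 18.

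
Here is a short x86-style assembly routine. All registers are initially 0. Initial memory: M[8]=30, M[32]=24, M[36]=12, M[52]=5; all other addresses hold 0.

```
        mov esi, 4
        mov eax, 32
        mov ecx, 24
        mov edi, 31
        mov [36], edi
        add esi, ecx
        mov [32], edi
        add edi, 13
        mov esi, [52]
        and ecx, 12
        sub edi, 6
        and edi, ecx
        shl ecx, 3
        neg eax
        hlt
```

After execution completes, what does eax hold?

mov esi, 4 → esi=4
mov eax, 32 → eax=32
mov ecx, 24 → ecx=24
mov edi, 31 → edi=31
mov [36], edi → M[36]=31
add esi, ecx → esi=4+24=28
mov [32], edi → M[32]=31
add edi, 13 → edi=31+13=44
mov esi, [52] → esi=M[52]=5
and ecx, 12 → ecx=24&12=8
sub edi, 6 → edi=44-6=38
and edi, ecx → edi=38&8=0
shl ecx, 3 → ecx=8<<3=64
neg eax → eax=-(32)=-32
halt.

-32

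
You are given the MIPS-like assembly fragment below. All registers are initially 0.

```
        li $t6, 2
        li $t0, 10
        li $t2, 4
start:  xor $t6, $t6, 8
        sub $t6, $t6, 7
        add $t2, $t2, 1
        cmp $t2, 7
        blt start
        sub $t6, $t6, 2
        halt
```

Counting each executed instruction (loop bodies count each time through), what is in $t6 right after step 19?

3

after li $t6, 2: $t6=2
after li $t0, 10: $t0=10
after li $t2, 4: $t2=4
after xor $t6, $t6, 8: $t6=2^8=10
after sub $t6, $t6, 7: $t6=10-7=3
after add $t2, $t2, 1: $t2=4+1=5
cmp $t2, 7  (cmp 5,7)
blt start: taken
after xor $t6, $t6, 8: $t6=3^8=11
after sub $t6, $t6, 7: $t6=11-7=4
after add $t2, $t2, 1: $t2=5+1=6
cmp $t2, 7  (cmp 6,7)
blt start: taken
after xor $t6, $t6, 8: $t6=4^8=12
after sub $t6, $t6, 7: $t6=12-7=5
after add $t2, $t2, 1: $t2=6+1=7
cmp $t2, 7  (cmp 7,7)
blt start: not taken
after sub $t6, $t6, 2: $t6=5-2=3
After step 19: $t6 = 3.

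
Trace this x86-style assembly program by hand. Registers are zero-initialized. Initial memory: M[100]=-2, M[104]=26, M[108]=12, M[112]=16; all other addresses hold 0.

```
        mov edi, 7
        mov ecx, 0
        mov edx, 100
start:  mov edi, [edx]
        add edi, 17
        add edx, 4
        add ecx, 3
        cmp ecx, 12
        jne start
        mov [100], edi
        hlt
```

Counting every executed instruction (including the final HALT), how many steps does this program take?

29

mov edi, 7 → edi=7
mov ecx, 0 → ecx=0
mov edx, 100 → edx=100
mov edi, [edx] → edi=M[100]=-2
add edi, 17 → edi=(-2)+17=15
add edx, 4 → edx=100+4=104
add ecx, 3 → ecx=0+3=3
cmp ecx, 12  (cmp 3,12)
jne start: taken
mov edi, [edx] → edi=M[104]=26
add edi, 17 → edi=26+17=43
add edx, 4 → edx=104+4=108
add ecx, 3 → ecx=3+3=6
cmp ecx, 12  (cmp 6,12)
jne start: taken
mov edi, [edx] → edi=M[108]=12
add edi, 17 → edi=12+17=29
add edx, 4 → edx=108+4=112
add ecx, 3 → ecx=6+3=9
cmp ecx, 12  (cmp 9,12)
jne start: taken
mov edi, [edx] → edi=M[112]=16
add edi, 17 → edi=16+17=33
add edx, 4 → edx=112+4=116
add ecx, 3 → ecx=9+3=12
cmp ecx, 12  (cmp 12,12)
jne start: not taken
mov [100], edi → M[100]=33
halt.
Total executed instructions: 29.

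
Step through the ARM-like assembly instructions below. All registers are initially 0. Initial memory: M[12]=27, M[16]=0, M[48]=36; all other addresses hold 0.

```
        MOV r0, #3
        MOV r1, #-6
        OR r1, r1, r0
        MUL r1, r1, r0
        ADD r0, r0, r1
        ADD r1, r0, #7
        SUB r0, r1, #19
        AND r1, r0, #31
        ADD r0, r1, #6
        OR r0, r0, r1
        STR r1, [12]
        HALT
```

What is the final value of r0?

14

MOV r0, #3 → r0=3
MOV r1, #-6 → r1=-6
OR r1, r1, r0 → r1=(-6)|3=-5
MUL r1, r1, r0 → r1=(-5)*3=-15
ADD r0, r0, r1 → r0=3+(-15)=-12
ADD r1, r0, #7 → r1=(-12)+7=-5
SUB r0, r1, #19 → r0=(-5)-19=-24
AND r1, r0, #31 → r1=(-24)&31=8
ADD r0, r1, #6 → r0=8+6=14
OR r0, r0, r1 → r0=14|8=14
STR r1, [12] → M[12]=8
halt.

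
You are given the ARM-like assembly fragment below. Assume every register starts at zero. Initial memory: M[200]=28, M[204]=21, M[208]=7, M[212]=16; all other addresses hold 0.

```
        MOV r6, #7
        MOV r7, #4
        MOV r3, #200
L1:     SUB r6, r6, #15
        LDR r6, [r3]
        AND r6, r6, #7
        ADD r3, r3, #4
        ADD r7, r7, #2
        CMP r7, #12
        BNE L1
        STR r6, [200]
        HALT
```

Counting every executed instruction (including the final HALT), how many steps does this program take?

33

after MOV r6, #7: r6=7
after MOV r7, #4: r7=4
after MOV r3, #200: r3=200
after SUB r6, r6, #15: r6=7-15=-8
after LDR r6, [r3]: r6=M[200]=28
after AND r6, r6, #7: r6=28&7=4
after ADD r3, r3, #4: r3=200+4=204
after ADD r7, r7, #2: r7=4+2=6
CMP r7, #12  (cmp 6,12)
BNE L1: taken
after SUB r6, r6, #15: r6=4-15=-11
after LDR r6, [r3]: r6=M[204]=21
after AND r6, r6, #7: r6=21&7=5
after ADD r3, r3, #4: r3=204+4=208
after ADD r7, r7, #2: r7=6+2=8
CMP r7, #12  (cmp 8,12)
BNE L1: taken
after SUB r6, r6, #15: r6=5-15=-10
after LDR r6, [r3]: r6=M[208]=7
after AND r6, r6, #7: r6=7&7=7
after ADD r3, r3, #4: r3=208+4=212
after ADD r7, r7, #2: r7=8+2=10
CMP r7, #12  (cmp 10,12)
BNE L1: taken
after SUB r6, r6, #15: r6=7-15=-8
after LDR r6, [r3]: r6=M[212]=16
after AND r6, r6, #7: r6=16&7=0
after ADD r3, r3, #4: r3=212+4=216
after ADD r7, r7, #2: r7=10+2=12
CMP r7, #12  (cmp 12,12)
BNE L1: not taken
STR r6, [200] → M[200]=0
halt.
Total executed instructions: 33.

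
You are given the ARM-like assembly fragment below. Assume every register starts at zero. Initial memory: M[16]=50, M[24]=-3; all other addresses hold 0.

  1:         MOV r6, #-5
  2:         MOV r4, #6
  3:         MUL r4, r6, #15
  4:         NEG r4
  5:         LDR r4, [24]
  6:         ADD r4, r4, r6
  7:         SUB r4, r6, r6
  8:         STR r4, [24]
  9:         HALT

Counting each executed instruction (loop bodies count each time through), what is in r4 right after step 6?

-8

r6=-5
r4=6
r4=(-5)*15=-75
r4=-(-75)=75
r4=M[24]=-3
r4=(-3)+(-5)=-8
After step 6: r4 = -8.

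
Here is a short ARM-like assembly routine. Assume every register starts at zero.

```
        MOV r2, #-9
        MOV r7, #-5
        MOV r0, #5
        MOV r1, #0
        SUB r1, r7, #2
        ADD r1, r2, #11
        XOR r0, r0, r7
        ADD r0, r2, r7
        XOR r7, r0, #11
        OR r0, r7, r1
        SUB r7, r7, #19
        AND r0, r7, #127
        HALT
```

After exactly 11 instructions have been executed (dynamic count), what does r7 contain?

-26

after MOV r2, #-9: r2=-9
after MOV r7, #-5: r7=-5
after MOV r0, #5: r0=5
after MOV r1, #0: r1=0
after SUB r1, r7, #2: r1=(-5)-2=-7
after ADD r1, r2, #11: r1=(-9)+11=2
after XOR r0, r0, r7: r0=5^(-5)=-2
after ADD r0, r2, r7: r0=(-9)+(-5)=-14
after XOR r7, r0, #11: r7=(-14)^11=-7
after OR r0, r7, r1: r0=(-7)|2=-5
after SUB r7, r7, #19: r7=(-7)-19=-26
After step 11: r7 = -26.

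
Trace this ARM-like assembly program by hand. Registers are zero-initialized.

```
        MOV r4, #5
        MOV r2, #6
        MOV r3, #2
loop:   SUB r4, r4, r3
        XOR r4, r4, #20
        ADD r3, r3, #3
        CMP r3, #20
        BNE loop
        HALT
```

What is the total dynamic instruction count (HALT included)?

34

after MOV r4, #5: r4=5
after MOV r2, #6: r2=6
after MOV r3, #2: r3=2
after SUB r4, r4, r3: r4=5-2=3
after XOR r4, r4, #20: r4=3^20=23
after ADD r3, r3, #3: r3=2+3=5
CMP r3, #20  (cmp 5,20)
BNE loop: taken
after SUB r4, r4, r3: r4=23-5=18
after XOR r4, r4, #20: r4=18^20=6
after ADD r3, r3, #3: r3=5+3=8
CMP r3, #20  (cmp 8,20)
BNE loop: taken
after SUB r4, r4, r3: r4=6-8=-2
after XOR r4, r4, #20: r4=(-2)^20=-22
after ADD r3, r3, #3: r3=8+3=11
CMP r3, #20  (cmp 11,20)
BNE loop: taken
after SUB r4, r4, r3: r4=(-22)-11=-33
after XOR r4, r4, #20: r4=(-33)^20=-53
after ADD r3, r3, #3: r3=11+3=14
CMP r3, #20  (cmp 14,20)
BNE loop: taken
after SUB r4, r4, r3: r4=(-53)-14=-67
after XOR r4, r4, #20: r4=(-67)^20=-87
after ADD r3, r3, #3: r3=14+3=17
CMP r3, #20  (cmp 17,20)
BNE loop: taken
after SUB r4, r4, r3: r4=(-87)-17=-104
after XOR r4, r4, #20: r4=(-104)^20=-116
after ADD r3, r3, #3: r3=17+3=20
CMP r3, #20  (cmp 20,20)
BNE loop: not taken
halt.
Total executed instructions: 34.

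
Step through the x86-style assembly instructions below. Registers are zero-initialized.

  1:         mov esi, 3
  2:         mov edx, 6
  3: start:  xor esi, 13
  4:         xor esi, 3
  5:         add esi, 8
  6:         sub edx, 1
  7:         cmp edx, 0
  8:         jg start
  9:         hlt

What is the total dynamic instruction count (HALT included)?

39

mov esi, 3 → esi=3
mov edx, 6 → edx=6
xor esi, 13 → esi=3^13=14
xor esi, 3 → esi=14^3=13
add esi, 8 → esi=13+8=21
sub edx, 1 → edx=6-1=5
cmp edx, 0  (cmp 5,0)
jg start: taken
xor esi, 13 → esi=21^13=24
xor esi, 3 → esi=24^3=27
add esi, 8 → esi=27+8=35
sub edx, 1 → edx=5-1=4
cmp edx, 0  (cmp 4,0)
jg start: taken
xor esi, 13 → esi=35^13=46
xor esi, 3 → esi=46^3=45
add esi, 8 → esi=45+8=53
sub edx, 1 → edx=4-1=3
cmp edx, 0  (cmp 3,0)
jg start: taken
xor esi, 13 → esi=53^13=56
xor esi, 3 → esi=56^3=59
add esi, 8 → esi=59+8=67
sub edx, 1 → edx=3-1=2
cmp edx, 0  (cmp 2,0)
jg start: taken
xor esi, 13 → esi=67^13=78
xor esi, 3 → esi=78^3=77
add esi, 8 → esi=77+8=85
sub edx, 1 → edx=2-1=1
cmp edx, 0  (cmp 1,0)
jg start: taken
xor esi, 13 → esi=85^13=88
xor esi, 3 → esi=88^3=91
add esi, 8 → esi=91+8=99
sub edx, 1 → edx=1-1=0
cmp edx, 0  (cmp 0,0)
jg start: not taken
halt.
Total executed instructions: 39.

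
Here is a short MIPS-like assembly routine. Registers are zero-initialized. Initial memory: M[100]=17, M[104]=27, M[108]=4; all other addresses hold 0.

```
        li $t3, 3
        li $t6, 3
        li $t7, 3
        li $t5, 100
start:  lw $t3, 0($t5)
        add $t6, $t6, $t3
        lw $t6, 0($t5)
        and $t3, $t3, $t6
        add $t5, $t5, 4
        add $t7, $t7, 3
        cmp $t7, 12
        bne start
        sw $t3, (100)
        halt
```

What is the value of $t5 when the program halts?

112

after li $t3, 3: $t3=3
after li $t6, 3: $t6=3
after li $t7, 3: $t7=3
after li $t5, 100: $t5=100
after lw $t3, 0($t5): $t3=M[100]=17
after add $t6, $t6, $t3: $t6=3+17=20
after lw $t6, 0($t5): $t6=M[100]=17
after and $t3, $t3, $t6: $t3=17&17=17
after add $t5, $t5, 4: $t5=100+4=104
after add $t7, $t7, 3: $t7=3+3=6
cmp $t7, 12  (cmp 6,12)
bne start: taken
after lw $t3, 0($t5): $t3=M[104]=27
after add $t6, $t6, $t3: $t6=17+27=44
after lw $t6, 0($t5): $t6=M[104]=27
after and $t3, $t3, $t6: $t3=27&27=27
after add $t5, $t5, 4: $t5=104+4=108
after add $t7, $t7, 3: $t7=6+3=9
cmp $t7, 12  (cmp 9,12)
bne start: taken
after lw $t3, 0($t5): $t3=M[108]=4
after add $t6, $t6, $t3: $t6=27+4=31
after lw $t6, 0($t5): $t6=M[108]=4
after and $t3, $t3, $t6: $t3=4&4=4
after add $t5, $t5, 4: $t5=108+4=112
after add $t7, $t7, 3: $t7=9+3=12
cmp $t7, 12  (cmp 12,12)
bne start: not taken
sw $t3, (100) → M[100]=4
halt.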